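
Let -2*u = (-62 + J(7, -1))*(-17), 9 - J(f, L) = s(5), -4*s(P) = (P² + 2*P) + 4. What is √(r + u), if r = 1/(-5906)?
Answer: I*√51292292962/11812 ≈ 19.174*I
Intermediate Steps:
r = -1/5906 ≈ -0.00016932
s(P) = -1 - P/2 - P²/4 (s(P) = -((P² + 2*P) + 4)/4 = -(4 + P² + 2*P)/4 = -1 - P/2 - P²/4)
J(f, L) = 75/4 (J(f, L) = 9 - (-1 - ½*5 - ¼*5²) = 9 - (-1 - 5/2 - ¼*25) = 9 - (-1 - 5/2 - 25/4) = 9 - 1*(-39/4) = 9 + 39/4 = 75/4)
u = -2941/8 (u = -(-62 + 75/4)*(-17)/2 = -(-173)*(-17)/8 = -½*2941/4 = -2941/8 ≈ -367.63)
√(r + u) = √(-1/5906 - 2941/8) = √(-8684777/23624) = I*√51292292962/11812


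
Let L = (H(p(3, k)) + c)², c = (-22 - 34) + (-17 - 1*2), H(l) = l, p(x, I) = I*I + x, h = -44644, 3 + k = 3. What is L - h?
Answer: 49828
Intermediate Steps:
k = 0 (k = -3 + 3 = 0)
p(x, I) = x + I² (p(x, I) = I² + x = x + I²)
c = -75 (c = -56 + (-17 - 2) = -56 - 19 = -75)
L = 5184 (L = ((3 + 0²) - 75)² = ((3 + 0) - 75)² = (3 - 75)² = (-72)² = 5184)
L - h = 5184 - 1*(-44644) = 5184 + 44644 = 49828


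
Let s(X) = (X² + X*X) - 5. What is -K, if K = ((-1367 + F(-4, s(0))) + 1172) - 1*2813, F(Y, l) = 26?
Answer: 2982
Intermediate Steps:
s(X) = -5 + 2*X² (s(X) = (X² + X²) - 5 = 2*X² - 5 = -5 + 2*X²)
K = -2982 (K = ((-1367 + 26) + 1172) - 1*2813 = (-1341 + 1172) - 2813 = -169 - 2813 = -2982)
-K = -1*(-2982) = 2982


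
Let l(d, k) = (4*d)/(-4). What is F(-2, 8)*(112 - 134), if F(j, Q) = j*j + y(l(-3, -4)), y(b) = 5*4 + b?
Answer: -594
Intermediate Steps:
l(d, k) = -d (l(d, k) = (4*d)*(-¼) = -d)
y(b) = 20 + b
F(j, Q) = 23 + j² (F(j, Q) = j*j + (20 - 1*(-3)) = j² + (20 + 3) = j² + 23 = 23 + j²)
F(-2, 8)*(112 - 134) = (23 + (-2)²)*(112 - 134) = (23 + 4)*(-22) = 27*(-22) = -594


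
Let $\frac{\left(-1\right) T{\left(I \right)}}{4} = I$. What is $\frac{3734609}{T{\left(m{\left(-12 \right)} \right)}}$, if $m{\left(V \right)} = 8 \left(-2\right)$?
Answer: $\frac{3734609}{64} \approx 58353.0$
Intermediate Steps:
$m{\left(V \right)} = -16$
$T{\left(I \right)} = - 4 I$
$\frac{3734609}{T{\left(m{\left(-12 \right)} \right)}} = \frac{3734609}{\left(-4\right) \left(-16\right)} = \frac{3734609}{64}$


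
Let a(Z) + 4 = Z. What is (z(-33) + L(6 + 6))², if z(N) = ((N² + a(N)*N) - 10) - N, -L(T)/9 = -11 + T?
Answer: 5400976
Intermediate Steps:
a(Z) = -4 + Z
L(T) = 99 - 9*T (L(T) = -9*(-11 + T) = 99 - 9*T)
z(N) = -10 + N² - N + N*(-4 + N) (z(N) = ((N² + (-4 + N)*N) - 10) - N = ((N² + N*(-4 + N)) - 10) - N = (-10 + N² + N*(-4 + N)) - N = -10 + N² - N + N*(-4 + N))
(z(-33) + L(6 + 6))² = ((-10 - 5*(-33) + 2*(-33)²) + (99 - 9*(6 + 6)))² = ((-10 + 165 + 2*1089) + (99 - 9*12))² = ((-10 + 165 + 2178) + (99 - 108))² = (2333 - 9)² = 2324² = 5400976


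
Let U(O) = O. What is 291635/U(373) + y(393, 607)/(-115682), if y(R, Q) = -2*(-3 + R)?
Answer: 16868605505/21574693 ≈ 781.87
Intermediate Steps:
y(R, Q) = 6 - 2*R
291635/U(373) + y(393, 607)/(-115682) = 291635/373 + (6 - 2*393)/(-115682) = 291635*(1/373) + (6 - 786)*(-1/115682) = 291635/373 - 780*(-1/115682) = 291635/373 + 390/57841 = 16868605505/21574693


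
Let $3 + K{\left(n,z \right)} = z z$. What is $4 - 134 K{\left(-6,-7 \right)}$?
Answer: $-6160$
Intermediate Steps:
$K{\left(n,z \right)} = -3 + z^{2}$ ($K{\left(n,z \right)} = -3 + z z = -3 + z^{2}$)
$4 - 134 K{\left(-6,-7 \right)} = 4 - 134 \left(-3 + \left(-7\right)^{2}\right) = 4 - 134 \left(-3 + 49\right) = 4 - 6164 = -6160$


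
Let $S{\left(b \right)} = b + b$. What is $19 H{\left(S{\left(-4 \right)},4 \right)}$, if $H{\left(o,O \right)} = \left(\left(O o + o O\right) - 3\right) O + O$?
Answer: $-5016$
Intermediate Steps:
$S{\left(b \right)} = 2 b$
$H{\left(o,O \right)} = O + O \left(-3 + 2 O o\right)$ ($H{\left(o,O \right)} = \left(\left(O o + O o\right) - 3\right) O + O = \left(2 O o - 3\right) O + O = \left(-3 + 2 O o\right) O + O = O \left(-3 + 2 O o\right) + O = O + O \left(-3 + 2 O o\right)$)
$19 H{\left(S{\left(-4 \right)},4 \right)} = 19 \cdot 2 \cdot 4 \left(-1 + 4 \cdot 2 \left(-4\right)\right) = 19 \cdot 2 \cdot 4 \left(-1 + 4 \left(-8\right)\right) = 19 \cdot 2 \cdot 4 \left(-1 - 32\right) = 19 \cdot 2 \cdot 4 \left(-33\right) = 19 \left(-264\right) = -5016$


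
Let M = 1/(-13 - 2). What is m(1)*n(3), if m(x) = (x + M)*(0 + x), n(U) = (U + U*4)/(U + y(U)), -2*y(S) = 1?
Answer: 28/5 ≈ 5.6000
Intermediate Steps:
y(S) = -½ (y(S) = -½*1 = -½)
M = -1/15 (M = 1/(-15) = -1/15 ≈ -0.066667)
n(U) = 5*U/(-½ + U) (n(U) = (U + U*4)/(U - ½) = (U + 4*U)/(-½ + U) = (5*U)/(-½ + U) = 5*U/(-½ + U))
m(x) = x*(-1/15 + x) (m(x) = (x - 1/15)*(0 + x) = (-1/15 + x)*x = x*(-1/15 + x))
m(1)*n(3) = (1*(-1/15 + 1))*(10*3/(-1 + 2*3)) = (1*(14/15))*(10*3/(-1 + 6)) = 14*(10*3/5)/15 = 14*(10*3*(⅕))/15 = (14/15)*6 = 28/5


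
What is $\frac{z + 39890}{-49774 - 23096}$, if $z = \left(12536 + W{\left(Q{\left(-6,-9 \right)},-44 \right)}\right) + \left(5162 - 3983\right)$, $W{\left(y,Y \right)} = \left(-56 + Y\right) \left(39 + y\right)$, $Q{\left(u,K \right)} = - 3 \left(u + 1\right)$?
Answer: $- \frac{9641}{14574} \approx -0.66152$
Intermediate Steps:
$Q{\left(u,K \right)} = -3 - 3 u$ ($Q{\left(u,K \right)} = - 3 \left(1 + u\right) = -3 - 3 u$)
$z = 8315$ ($z = \left(12536 - \left(3900 + 100 \left(-3 - -18\right)\right)\right) + \left(5162 - 3983\right) = \left(12536 - \left(3900 + 100 \left(-3 + 18\right)\right)\right) + 1179 = \left(12536 - 5400\right) + 1179 = 7136 + 1179 = 8315$)
$\frac{z + 39890}{-49774 - 23096} = \frac{8315 + 39890}{-49774 - 23096} = \frac{48205}{-72870} = 48205 \left(- \frac{1}{72870}\right) = - \frac{9641}{14574}$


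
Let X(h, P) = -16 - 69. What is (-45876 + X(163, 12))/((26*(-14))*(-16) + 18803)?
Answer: -45961/24627 ≈ -1.8663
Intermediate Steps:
X(h, P) = -85
(-45876 + X(163, 12))/((26*(-14))*(-16) + 18803) = (-45876 - 85)/((26*(-14))*(-16) + 18803) = -45961/(-364*(-16) + 18803) = -45961/(5824 + 18803) = -45961/24627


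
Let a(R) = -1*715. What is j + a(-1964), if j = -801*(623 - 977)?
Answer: 282839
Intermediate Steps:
a(R) = -715
j = 283554 (j = -801*(-354) = 283554)
j + a(-1964) = 283554 - 715 = 282839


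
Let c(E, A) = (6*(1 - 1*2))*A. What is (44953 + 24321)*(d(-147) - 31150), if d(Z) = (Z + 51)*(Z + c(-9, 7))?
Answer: -900977644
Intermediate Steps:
c(E, A) = -6*A (c(E, A) = (6*(1 - 2))*A = (6*(-1))*A = -6*A)
d(Z) = (-42 + Z)*(51 + Z) (d(Z) = (Z + 51)*(Z - 6*7) = (51 + Z)*(Z - 42) = (51 + Z)*(-42 + Z) = (-42 + Z)*(51 + Z))
(44953 + 24321)*(d(-147) - 31150) = (44953 + 24321)*((-2142 + (-147)**2 + 9*(-147)) - 31150) = 69274*((-2142 + 21609 - 1323) - 31150) = 69274*(18144 - 31150) = 69274*(-13006) = -900977644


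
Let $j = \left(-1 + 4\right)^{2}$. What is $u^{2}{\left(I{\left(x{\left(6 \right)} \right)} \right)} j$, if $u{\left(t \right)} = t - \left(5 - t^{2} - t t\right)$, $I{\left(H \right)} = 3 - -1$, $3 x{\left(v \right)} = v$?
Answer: $8649$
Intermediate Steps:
$x{\left(v \right)} = \frac{v}{3}$
$I{\left(H \right)} = 4$ ($I{\left(H \right)} = 3 + 1 = 4$)
$j = 9$ ($j = 3^{2} = 9$)
$u{\left(t \right)} = -5 + t + 2 t^{2}$ ($u{\left(t \right)} = t + \left(\left(t^{2} + t^{2}\right) - 5\right) = t + \left(2 t^{2} - 5\right) = t + \left(-5 + 2 t^{2}\right) = -5 + t + 2 t^{2}$)
$u^{2}{\left(I{\left(x{\left(6 \right)} \right)} \right)} j = \left(-5 + 4 + 2 \cdot 4^{2}\right)^{2} \cdot 9 = \left(-5 + 4 + 2 \cdot 16\right)^{2} \cdot 9 = \left(-5 + 4 + 32\right)^{2} \cdot 9 = 31^{2} \cdot 9 = 961 \cdot 9 = 8649$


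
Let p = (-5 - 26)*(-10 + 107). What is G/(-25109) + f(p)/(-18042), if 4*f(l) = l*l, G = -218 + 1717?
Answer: -75538739/602616 ≈ -125.35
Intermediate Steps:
G = 1499
p = -3007 (p = -31*97 = -3007)
f(l) = l²/4 (f(l) = (l*l)/4 = l²/4)
G/(-25109) + f(p)/(-18042) = 1499/(-25109) + ((¼)*(-3007)²)/(-18042) = 1499*(-1/25109) + ((¼)*9042049)*(-1/18042) = -1499/25109 + (9042049/4)*(-1/18042) = -1499/25109 - 3007/24 = -75538739/602616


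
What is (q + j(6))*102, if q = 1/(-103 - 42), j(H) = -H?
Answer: -88842/145 ≈ -612.70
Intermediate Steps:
q = -1/145 (q = 1/(-145) = -1/145 ≈ -0.0068966)
(q + j(6))*102 = (-1/145 - 1*6)*102 = (-1/145 - 6)*102 = -871/145*102 = -88842/145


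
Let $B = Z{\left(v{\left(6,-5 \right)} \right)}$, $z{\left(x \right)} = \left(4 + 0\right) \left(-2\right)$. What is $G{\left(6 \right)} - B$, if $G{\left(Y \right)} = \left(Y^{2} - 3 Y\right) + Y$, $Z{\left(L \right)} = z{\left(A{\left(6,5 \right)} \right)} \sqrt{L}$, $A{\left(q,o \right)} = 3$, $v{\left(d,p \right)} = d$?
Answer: $24 + 8 \sqrt{6} \approx 43.596$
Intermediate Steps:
$z{\left(x \right)} = -8$ ($z{\left(x \right)} = 4 \left(-2\right) = -8$)
$Z{\left(L \right)} = - 8 \sqrt{L}$
$G{\left(Y \right)} = Y^{2} - 2 Y$
$B = - 8 \sqrt{6} \approx -19.596$
$G{\left(6 \right)} - B = 6 \left(-2 + 6\right) - - 8 \sqrt{6} = 6 \cdot 4 + 8 \sqrt{6} = 24 + 8 \sqrt{6}$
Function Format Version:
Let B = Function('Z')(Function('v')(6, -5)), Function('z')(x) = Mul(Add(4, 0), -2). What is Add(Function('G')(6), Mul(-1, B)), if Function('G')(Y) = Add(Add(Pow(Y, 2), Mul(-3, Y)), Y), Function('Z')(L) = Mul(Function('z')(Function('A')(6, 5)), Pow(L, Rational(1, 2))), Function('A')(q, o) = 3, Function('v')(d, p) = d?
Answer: Add(24, Mul(8, Pow(6, Rational(1, 2)))) ≈ 43.596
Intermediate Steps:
Function('z')(x) = -8 (Function('z')(x) = Mul(4, -2) = -8)
Function('Z')(L) = Mul(-8, Pow(L, Rational(1, 2)))
Function('G')(Y) = Add(Pow(Y, 2), Mul(-2, Y))
B = Mul(-8, Pow(6, Rational(1, 2))) ≈ -19.596
Add(Function('G')(6), Mul(-1, B)) = Add(Mul(6, Add(-2, 6)), Mul(-1, Mul(-8, Pow(6, Rational(1, 2))))) = Add(Mul(6, 4), Mul(8, Pow(6, Rational(1, 2)))) = Add(24, Mul(8, Pow(6, Rational(1, 2))))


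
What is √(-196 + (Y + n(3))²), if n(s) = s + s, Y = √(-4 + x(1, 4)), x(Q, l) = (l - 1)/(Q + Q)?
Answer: √(-650 + 24*I*√10)/2 ≈ 0.74295 + 12.769*I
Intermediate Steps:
x(Q, l) = (-1 + l)/(2*Q) (x(Q, l) = (-1 + l)/((2*Q)) = (-1 + l)*(1/(2*Q)) = (-1 + l)/(2*Q))
Y = I*√10/2 (Y = √(-4 + (½)*(-1 + 4)/1) = √(-4 + (½)*1*3) = √(-4 + 3/2) = √(-5/2) = I*√10/2 ≈ 1.5811*I)
n(s) = 2*s
√(-196 + (Y + n(3))²) = √(-196 + (I*√10/2 + 2*3)²) = √(-196 + (I*√10/2 + 6)²) = √(-196 + (6 + I*√10/2)²)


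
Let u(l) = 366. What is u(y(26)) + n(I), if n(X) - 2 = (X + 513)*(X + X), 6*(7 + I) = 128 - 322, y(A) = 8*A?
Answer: -332044/9 ≈ -36894.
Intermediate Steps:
I = -118/3 (I = -7 + (128 - 322)/6 = -7 + (⅙)*(-194) = -7 - 97/3 = -118/3 ≈ -39.333)
n(X) = 2 + 2*X*(513 + X) (n(X) = 2 + (X + 513)*(X + X) = 2 + (513 + X)*(2*X) = 2 + 2*X*(513 + X))
u(y(26)) + n(I) = 366 + (2 + 2*(-118/3)² + 1026*(-118/3)) = 366 + (2 + 2*(13924/9) - 40356) = 366 + (2 + 27848/9 - 40356) = 366 - 335338/9 = -332044/9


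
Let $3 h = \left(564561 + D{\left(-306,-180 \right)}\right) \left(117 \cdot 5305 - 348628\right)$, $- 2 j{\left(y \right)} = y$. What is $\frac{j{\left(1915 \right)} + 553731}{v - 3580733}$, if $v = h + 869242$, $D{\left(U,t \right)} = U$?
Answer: $\frac{1105547}{102334258708} \approx 1.0803 \cdot 10^{-5}$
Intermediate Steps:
$j{\left(y \right)} = - \frac{y}{2}$
$h = 51169840845$ ($h = \frac{\left(564561 - 306\right) \left(117 \cdot 5305 - 348628\right)}{3} = \frac{564255 \left(620685 - 348628\right)}{3} = \frac{564255 \cdot 272057}{3} = \frac{1}{3} \cdot 153509522535 = 51169840845$)
$v = 51170710087$ ($v = 51169840845 + 869242 = 51170710087$)
$\frac{j{\left(1915 \right)} + 553731}{v - 3580733} = \frac{\left(- \frac{1}{2}\right) 1915 + 553731}{51170710087 - 3580733} = \frac{- \frac{1915}{2} + 553731}{51167129354} = \frac{1105547}{2} \cdot \frac{1}{51167129354} = \frac{1105547}{102334258708}$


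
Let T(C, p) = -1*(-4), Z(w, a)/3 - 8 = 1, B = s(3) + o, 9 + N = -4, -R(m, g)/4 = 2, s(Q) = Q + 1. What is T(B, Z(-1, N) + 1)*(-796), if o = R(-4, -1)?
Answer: -3184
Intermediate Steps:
s(Q) = 1 + Q
R(m, g) = -8 (R(m, g) = -4*2 = -8)
o = -8
N = -13 (N = -9 - 4 = -13)
B = -4 (B = (1 + 3) - 8 = 4 - 8 = -4)
Z(w, a) = 27 (Z(w, a) = 24 + 3*1 = 24 + 3 = 27)
T(C, p) = 4
T(B, Z(-1, N) + 1)*(-796) = 4*(-796) = -3184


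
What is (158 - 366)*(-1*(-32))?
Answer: -6656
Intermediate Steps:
(158 - 366)*(-1*(-32)) = -208*32 = -6656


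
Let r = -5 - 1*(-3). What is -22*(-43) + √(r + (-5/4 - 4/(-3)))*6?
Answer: 946 + I*√69 ≈ 946.0 + 8.3066*I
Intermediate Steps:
r = -2 (r = -5 + 3 = -2)
-22*(-43) + √(r + (-5/4 - 4/(-3)))*6 = -22*(-43) + √(-2 + (-5/4 - 4/(-3)))*6 = 946 + √(-2 + (-5*¼ - 4*(-⅓)))*6 = 946 + √(-2 + (-5/4 + 4/3))*6 = 946 + √(-2 + 1/12)*6 = 946 + √(-23/12)*6 = 946 + (I*√69/6)*6 = 946 + I*√69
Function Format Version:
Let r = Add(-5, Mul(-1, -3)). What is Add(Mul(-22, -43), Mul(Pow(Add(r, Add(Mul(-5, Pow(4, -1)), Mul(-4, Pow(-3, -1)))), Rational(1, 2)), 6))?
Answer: Add(946, Mul(I, Pow(69, Rational(1, 2)))) ≈ Add(946.00, Mul(8.3066, I))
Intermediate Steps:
r = -2 (r = Add(-5, 3) = -2)
Add(Mul(-22, -43), Mul(Pow(Add(r, Add(Mul(-5, Pow(4, -1)), Mul(-4, Pow(-3, -1)))), Rational(1, 2)), 6)) = Add(Mul(-22, -43), Mul(Pow(Add(-2, Add(Mul(-5, Pow(4, -1)), Mul(-4, Pow(-3, -1)))), Rational(1, 2)), 6)) = Add(946, Mul(Pow(Add(-2, Add(Mul(-5, Rational(1, 4)), Mul(-4, Rational(-1, 3)))), Rational(1, 2)), 6)) = Add(946, Mul(Pow(Add(-2, Add(Rational(-5, 4), Rational(4, 3))), Rational(1, 2)), 6)) = Add(946, Mul(Pow(Add(-2, Rational(1, 12)), Rational(1, 2)), 6)) = Add(946, Mul(Pow(Rational(-23, 12), Rational(1, 2)), 6)) = Add(946, Mul(Mul(Rational(1, 6), I, Pow(69, Rational(1, 2))), 6)) = Add(946, Mul(I, Pow(69, Rational(1, 2))))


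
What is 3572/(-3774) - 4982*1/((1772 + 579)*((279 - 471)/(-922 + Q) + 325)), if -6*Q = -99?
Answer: -2489996972248/2612820603183 ≈ -0.95299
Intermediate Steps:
Q = 33/2 (Q = -⅙*(-99) = 33/2 ≈ 16.500)
3572/(-3774) - 4982*1/((1772 + 579)*((279 - 471)/(-922 + Q) + 325)) = 3572/(-3774) - 4982*1/((1772 + 579)*((279 - 471)/(-922 + 33/2) + 325)) = 3572*(-1/3774) - 4982*1/(2351*(-192/(-1811/2) + 325)) = -1786/1887 - 4982*1/(2351*(-192*(-2/1811) + 325)) = -1786/1887 - 4982*1/(2351*(384/1811 + 325)) = -1786/1887 - 4982/(2351*(588959/1811)) = -1786/1887 - 4982/1384642609/1811 = -1786/1887 - 4982*1811/1384642609 = -1786/1887 - 9022402/1384642609 = -2489996972248/2612820603183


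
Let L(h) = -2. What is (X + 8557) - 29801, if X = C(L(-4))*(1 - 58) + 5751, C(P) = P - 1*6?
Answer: -15037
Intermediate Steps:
C(P) = -6 + P (C(P) = P - 6 = -6 + P)
X = 6207 (X = (-6 - 2)*(1 - 58) + 5751 = -8*(-57) + 5751 = 456 + 5751 = 6207)
(X + 8557) - 29801 = (6207 + 8557) - 29801 = 14764 - 29801 = -15037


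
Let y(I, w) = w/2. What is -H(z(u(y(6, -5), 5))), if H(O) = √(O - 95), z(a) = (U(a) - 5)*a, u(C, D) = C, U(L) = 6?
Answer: -I*√390/2 ≈ -9.8742*I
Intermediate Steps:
y(I, w) = w/2 (y(I, w) = w*(½) = w/2)
z(a) = a (z(a) = (6 - 5)*a = 1*a = a)
H(O) = √(-95 + O)
-H(z(u(y(6, -5), 5))) = -√(-95 + (½)*(-5)) = -√(-95 - 5/2) = -√(-195/2) = -I*√390/2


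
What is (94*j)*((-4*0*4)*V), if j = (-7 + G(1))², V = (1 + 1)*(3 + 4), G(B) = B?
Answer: 0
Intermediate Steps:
V = 14 (V = 2*7 = 14)
j = 36 (j = (-7 + 1)² = (-6)² = 36)
(94*j)*((-4*0*4)*V) = (94*36)*((-4*0*4)*14) = 3384*((0*4)*14) = 3384*(0*14) = 3384*0 = 0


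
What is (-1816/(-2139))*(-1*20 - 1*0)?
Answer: -36320/2139 ≈ -16.980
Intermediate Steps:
(-1816/(-2139))*(-1*20 - 1*0) = (-1816*(-1/2139))*(-20 + 0) = (1816/2139)*(-20) = -36320/2139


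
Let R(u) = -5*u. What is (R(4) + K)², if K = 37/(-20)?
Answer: 190969/400 ≈ 477.42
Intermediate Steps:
K = -37/20 (K = 37*(-1/20) = -37/20 ≈ -1.8500)
(R(4) + K)² = (-5*4 - 37/20)² = (-20 - 37/20)² = (-437/20)² = 190969/400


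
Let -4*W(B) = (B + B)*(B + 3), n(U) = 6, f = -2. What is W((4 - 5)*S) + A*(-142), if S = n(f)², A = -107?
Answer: 14600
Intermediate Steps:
S = 36 (S = 6² = 36)
W(B) = -B*(3 + B)/2 (W(B) = -(B + B)*(B + 3)/4 = -2*B*(3 + B)/4 = -B*(3 + B)/2)
W((4 - 5)*S) + A*(-142) = -(4 - 5)*36*(3 + (4 - 5)*36)/2 - 107*(-142) = -(-1*36)*(3 - 1*36)/2 + 15194 = -½*(-36)*(3 - 36) + 15194 = -½*(-36)*(-33) + 15194 = -594 + 15194 = 14600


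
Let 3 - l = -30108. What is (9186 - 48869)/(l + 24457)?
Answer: -39683/54568 ≈ -0.72722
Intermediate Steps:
l = 30111 (l = 3 - 1*(-30108) = 3 + 30108 = 30111)
(9186 - 48869)/(l + 24457) = (9186 - 48869)/(30111 + 24457) = -39683/54568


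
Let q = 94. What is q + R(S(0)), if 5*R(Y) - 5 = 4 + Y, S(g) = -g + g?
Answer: 479/5 ≈ 95.800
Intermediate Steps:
S(g) = 0
R(Y) = 9/5 + Y/5 (R(Y) = 1 + (4 + Y)/5 = 1 + (⅘ + Y/5) = 9/5 + Y/5)
q + R(S(0)) = 94 + (9/5 + (⅕)*0) = 94 + (9/5 + 0) = 94 + 9/5 = 479/5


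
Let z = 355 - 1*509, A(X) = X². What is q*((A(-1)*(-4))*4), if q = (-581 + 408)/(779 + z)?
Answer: 2768/625 ≈ 4.4288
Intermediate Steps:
z = -154 (z = 355 - 509 = -154)
q = -173/625 (q = (-581 + 408)/(779 - 154) = -173/625 ≈ -0.27680)
q*((A(-1)*(-4))*4) = -173*(-1)²*(-4)*4/625 = -173*1*(-4)*4/625 = -(-692)*4/625 = -173/625*(-16) = 2768/625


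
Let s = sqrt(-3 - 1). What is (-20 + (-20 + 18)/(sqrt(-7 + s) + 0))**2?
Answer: 4*(1 + 10*sqrt(-7 + 2*I))**2*(-7 - 2*I)/53 ≈ 403.58 - 29.514*I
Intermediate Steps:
s = 2*I (s = sqrt(-4) = 2*I ≈ 2.0*I)
(-20 + (-20 + 18)/(sqrt(-7 + s) + 0))**2 = (-20 + (-20 + 18)/(sqrt(-7 + 2*I) + 0))**2 = (-20 - 2/sqrt(-7 + 2*I))**2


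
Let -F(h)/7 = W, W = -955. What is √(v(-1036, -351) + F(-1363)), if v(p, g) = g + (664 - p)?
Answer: √8034 ≈ 89.633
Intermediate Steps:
v(p, g) = 664 + g - p
F(h) = 6685 (F(h) = -7*(-955) = 6685)
√(v(-1036, -351) + F(-1363)) = √((664 - 351 - 1*(-1036)) + 6685) = √((664 - 351 + 1036) + 6685) = √(1349 + 6685) = √8034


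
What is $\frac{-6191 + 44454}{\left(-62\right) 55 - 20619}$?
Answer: $- \frac{38263}{24029} \approx -1.5924$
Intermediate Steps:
$\frac{-6191 + 44454}{\left(-62\right) 55 - 20619} = \frac{38263}{-3410 - 20619} = \frac{38263}{-24029} = 38263 \left(- \frac{1}{24029}\right) = - \frac{38263}{24029}$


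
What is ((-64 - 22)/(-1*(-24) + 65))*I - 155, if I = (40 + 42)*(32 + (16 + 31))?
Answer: -570903/89 ≈ -6414.6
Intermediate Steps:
I = 6478 (I = 82*(32 + 47) = 82*79 = 6478)
((-64 - 22)/(-1*(-24) + 65))*I - 155 = ((-64 - 22)/(-1*(-24) + 65))*6478 - 155 = -86/(24 + 65)*6478 - 155 = -86/89*6478 - 155 = -557108/89 - 155 = -570903/89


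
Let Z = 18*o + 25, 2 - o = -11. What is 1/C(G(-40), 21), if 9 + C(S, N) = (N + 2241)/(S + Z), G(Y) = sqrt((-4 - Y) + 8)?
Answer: -5825/399 + 1508*sqrt(11)/399 ≈ -2.0640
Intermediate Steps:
o = 13 (o = 2 - 1*(-11) = 2 + 11 = 13)
Z = 259 (Z = 18*13 + 25 = 234 + 25 = 259)
G(Y) = sqrt(4 - Y)
C(S, N) = -9 + (2241 + N)/(259 + S) (C(S, N) = -9 + (N + 2241)/(S + 259) = -9 + (2241 + N)/(259 + S))
1/C(G(-40), 21) = 1/((-90 + 21 - 9*sqrt(4 - 1*(-40)))/(259 + sqrt(4 - 1*(-40)))) = 1/((-90 + 21 - 9*sqrt(4 + 40))/(259 + sqrt(4 + 40))) = 1/((-90 + 21 - 18*sqrt(11))/(259 + sqrt(44))) = 1/((-90 + 21 - 18*sqrt(11))/(259 + 2*sqrt(11))) = 1/((-69 - 18*sqrt(11))/(259 + 2*sqrt(11))) = (259 + 2*sqrt(11))/(-69 - 18*sqrt(11))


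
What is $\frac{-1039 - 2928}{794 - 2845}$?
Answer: $\frac{3967}{2051} \approx 1.9342$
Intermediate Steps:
$\frac{-1039 - 2928}{794 - 2845} = - \frac{3967}{-2051} = \left(-3967\right) \left(- \frac{1}{2051}\right) = \frac{3967}{2051}$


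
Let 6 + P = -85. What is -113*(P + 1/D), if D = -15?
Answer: 154358/15 ≈ 10291.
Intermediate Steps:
P = -91 (P = -6 - 85 = -91)
-113*(P + 1/D) = -113*(-91 + 1/(-15)) = -113*(-91 - 1/15) = -113*(-1366/15) = 154358/15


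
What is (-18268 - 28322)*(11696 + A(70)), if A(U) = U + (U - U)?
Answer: -548177940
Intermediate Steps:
A(U) = U (A(U) = U + 0 = U)
(-18268 - 28322)*(11696 + A(70)) = (-18268 - 28322)*(11696 + 70) = -46590*11766 = -548177940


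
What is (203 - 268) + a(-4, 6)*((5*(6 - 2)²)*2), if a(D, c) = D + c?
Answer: 255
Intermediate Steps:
(203 - 268) + a(-4, 6)*((5*(6 - 2)²)*2) = (203 - 268) + (-4 + 6)*((5*(6 - 2)²)*2) = -65 + 2*((5*4²)*2) = -65 + 2*((5*16)*2) = -65 + 2*(80*2) = -65 + 2*160 = -65 + 320 = 255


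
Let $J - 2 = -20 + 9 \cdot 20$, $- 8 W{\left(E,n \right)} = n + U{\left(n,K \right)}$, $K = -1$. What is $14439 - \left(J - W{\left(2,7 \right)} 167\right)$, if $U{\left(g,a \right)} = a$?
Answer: $\frac{56607}{4} \approx 14152.0$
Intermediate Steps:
$W{\left(E,n \right)} = \frac{1}{8} - \frac{n}{8}$ ($W{\left(E,n \right)} = - \frac{n - 1}{8} = - \frac{-1 + n}{8} = \frac{1}{8} - \frac{n}{8}$)
$J = 162$ ($J = 2 + \left(-20 + 9 \cdot 20\right) = 2 + \left(-20 + 180\right) = 2 + 160 = 162$)
$14439 - \left(J - W{\left(2,7 \right)} 167\right) = 14439 - \left(162 - \left(\frac{1}{8} - \frac{7}{8}\right) 167\right) = 14439 - \frac{1149}{4} = \frac{56607}{4}$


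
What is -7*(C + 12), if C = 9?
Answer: -147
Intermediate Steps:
-7*(C + 12) = -7*(9 + 12) = -7*21 = -147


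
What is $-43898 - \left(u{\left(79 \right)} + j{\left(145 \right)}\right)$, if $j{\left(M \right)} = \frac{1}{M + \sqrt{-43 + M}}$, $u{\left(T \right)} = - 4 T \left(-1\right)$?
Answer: $- \frac{925089667}{20923} + \frac{\sqrt{102}}{20923} \approx -44214.0$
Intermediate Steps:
$u{\left(T \right)} = 4 T$
$-43898 - \left(u{\left(79 \right)} + j{\left(145 \right)}\right) = -43898 - \left(4 \cdot 79 + \frac{1}{145 + \sqrt{-43 + 145}}\right) = -43898 - \left(316 + \frac{1}{145 + \sqrt{102}}\right) = -44214 - \frac{1}{145 + \sqrt{102}}$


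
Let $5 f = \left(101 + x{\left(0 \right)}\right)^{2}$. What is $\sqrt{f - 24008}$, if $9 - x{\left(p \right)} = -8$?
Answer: $\frac{2 i \sqrt{132645}}{5} \approx 145.68 i$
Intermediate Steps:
$x{\left(p \right)} = 17$ ($x{\left(p \right)} = 9 - -8 = 9 + 8 = 17$)
$f = \frac{13924}{5}$ ($f = \frac{\left(101 + 17\right)^{2}}{5} = \frac{118^{2}}{5} = \frac{1}{5} \cdot 13924 = \frac{13924}{5} \approx 2784.8$)
$\sqrt{f - 24008} = \sqrt{\frac{13924}{5} - 24008} = \sqrt{- \frac{106116}{5}} = \frac{2 i \sqrt{132645}}{5}$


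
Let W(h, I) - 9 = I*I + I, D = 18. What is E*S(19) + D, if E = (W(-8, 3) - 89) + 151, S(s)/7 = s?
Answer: 11057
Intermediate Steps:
W(h, I) = 9 + I + I² (W(h, I) = 9 + (I*I + I) = 9 + (I² + I) = 9 + (I + I²) = 9 + I + I²)
S(s) = 7*s
E = 83 (E = ((9 + 3 + 3²) - 89) + 151 = ((9 + 3 + 9) - 89) + 151 = (21 - 89) + 151 = -68 + 151 = 83)
E*S(19) + D = 83*(7*19) + 18 = 83*133 + 18 = 11039 + 18 = 11057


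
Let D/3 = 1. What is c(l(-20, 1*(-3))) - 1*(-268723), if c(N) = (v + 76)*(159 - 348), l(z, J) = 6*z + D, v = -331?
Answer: 316918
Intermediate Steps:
D = 3 (D = 3*1 = 3)
l(z, J) = 3 + 6*z (l(z, J) = 6*z + 3 = 3 + 6*z)
c(N) = 48195 (c(N) = (-331 + 76)*(159 - 348) = -255*(-189) = 48195)
c(l(-20, 1*(-3))) - 1*(-268723) = 48195 - 1*(-268723) = 48195 + 268723 = 316918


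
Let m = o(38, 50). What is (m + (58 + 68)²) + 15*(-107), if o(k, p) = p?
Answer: 14321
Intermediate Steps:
m = 50
(m + (58 + 68)²) + 15*(-107) = (50 + (58 + 68)²) + 15*(-107) = (50 + 126²) - 1605 = (50 + 15876) - 1605 = 15926 - 1605 = 14321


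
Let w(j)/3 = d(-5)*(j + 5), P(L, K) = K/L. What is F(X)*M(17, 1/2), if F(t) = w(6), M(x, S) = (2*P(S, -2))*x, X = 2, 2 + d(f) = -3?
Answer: 22440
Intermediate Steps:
d(f) = -5 (d(f) = -2 - 3 = -5)
w(j) = -75 - 15*j (w(j) = 3*(-5*(j + 5)) = 3*(-5*(5 + j)) = 3*(-25 - 5*j) = -75 - 15*j)
M(x, S) = -4*x/S (M(x, S) = (2*(-2/S))*x = (-4/S)*x = -4*x/S)
F(t) = -165 (F(t) = -75 - 15*6 = -75 - 90 = -165)
F(X)*M(17, 1/2) = -(-660)*17/(1/2) = -(-660)*17/½ = -(-660)*17*2 = -165*(-136) = 22440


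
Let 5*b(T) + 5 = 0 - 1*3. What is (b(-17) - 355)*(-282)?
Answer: 502806/5 ≈ 1.0056e+5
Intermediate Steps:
b(T) = -8/5 (b(T) = -1 + (0 - 1*3)/5 = -1 + (0 - 3)/5 = -1 + (⅕)*(-3) = -1 - ⅗ = -8/5)
(b(-17) - 355)*(-282) = (-8/5 - 355)*(-282) = -1783/5*(-282) = 502806/5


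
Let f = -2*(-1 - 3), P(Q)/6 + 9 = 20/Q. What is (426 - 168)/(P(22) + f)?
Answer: -1419/223 ≈ -6.3632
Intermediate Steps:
P(Q) = -54 + 120/Q (P(Q) = -54 + 6*(20/Q) = -54 + 120/Q)
f = 8 (f = -2*(-4) = 8)
(426 - 168)/(P(22) + f) = (426 - 168)/((-54 + 120/22) + 8) = 258/((-54 + 120*(1/22)) + 8) = 258/((-54 + 60/11) + 8) = 258/(-534/11 + 8) = 258/(-446/11) = 258*(-11/446) = -1419/223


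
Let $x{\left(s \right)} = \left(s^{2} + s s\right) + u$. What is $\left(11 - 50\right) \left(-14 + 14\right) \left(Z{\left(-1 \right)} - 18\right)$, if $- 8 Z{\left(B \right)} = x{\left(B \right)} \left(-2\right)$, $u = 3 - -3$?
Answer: $0$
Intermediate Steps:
$u = 6$ ($u = 3 + 3 = 6$)
$x{\left(s \right)} = 6 + 2 s^{2}$ ($x{\left(s \right)} = \left(s^{2} + s s\right) + 6 = \left(s^{2} + s^{2}\right) + 6 = 2 s^{2} + 6 = 6 + 2 s^{2}$)
$Z{\left(B \right)} = \frac{3}{2} + \frac{B^{2}}{2}$ ($Z{\left(B \right)} = - \frac{\left(6 + 2 B^{2}\right) \left(-2\right)}{8} = - \frac{-12 - 4 B^{2}}{8} = \frac{3}{2} + \frac{B^{2}}{2}$)
$\left(11 - 50\right) \left(-14 + 14\right) \left(Z{\left(-1 \right)} - 18\right) = \left(11 - 50\right) \left(-14 + 14\right) \left(\left(\frac{3}{2} + \frac{\left(-1\right)^{2}}{2}\right) - 18\right) = - 39 \cdot 0 \left(\left(\frac{3}{2} + \frac{1}{2} \cdot 1\right) - 18\right) = - 39 \cdot 0 \left(\left(\frac{3}{2} + \frac{1}{2}\right) - 18\right) = - 39 \cdot 0 \left(2 - 18\right) = - 39 \cdot 0 \left(-16\right) = \left(-39\right) 0 = 0$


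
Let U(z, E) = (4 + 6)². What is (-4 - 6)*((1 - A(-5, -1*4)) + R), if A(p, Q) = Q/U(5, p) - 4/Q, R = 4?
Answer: -202/5 ≈ -40.400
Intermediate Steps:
U(z, E) = 100 (U(z, E) = 10² = 100)
A(p, Q) = -4/Q + Q/100 (A(p, Q) = Q/100 - 4/Q = -4/Q + Q/100)
(-4 - 6)*((1 - A(-5, -1*4)) + R) = (-4 - 6)*((1 - (-4/((-1*4)) + (-1*4)/100)) + 4) = -10*((1 - (-4/(-4) + (1/100)*(-4))) + 4) = -10*((1 - (-4*(-¼) - 1/25)) + 4) = -10*((1 - (1 - 1/25)) + 4) = -10*((1 - 1*24/25) + 4) = -10*((1 - 24/25) + 4) = -10*(1/25 + 4) = -10*101/25 = -202/5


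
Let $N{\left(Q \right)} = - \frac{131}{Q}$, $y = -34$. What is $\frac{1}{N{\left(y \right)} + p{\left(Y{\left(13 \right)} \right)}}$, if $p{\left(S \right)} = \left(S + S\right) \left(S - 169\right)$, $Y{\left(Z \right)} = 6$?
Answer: $- \frac{34}{66373} \approx -0.00051226$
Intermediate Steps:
$p{\left(S \right)} = 2 S \left(-169 + S\right)$
$\frac{1}{N{\left(y \right)} + p{\left(Y{\left(13 \right)} \right)}} = \frac{1}{- \frac{131}{-34} + 2 \cdot 6 \left(-169 + 6\right)} = \frac{1}{\left(-131\right) \left(- \frac{1}{34}\right) + 2 \cdot 6 \left(-163\right)} = \frac{1}{\frac{131}{34} - 1956} = \frac{1}{- \frac{66373}{34}} = - \frac{34}{66373}$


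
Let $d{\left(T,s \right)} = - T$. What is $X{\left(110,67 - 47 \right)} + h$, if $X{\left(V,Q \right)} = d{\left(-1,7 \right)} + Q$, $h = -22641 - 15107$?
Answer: $-37727$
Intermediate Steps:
$h = -37748$ ($h = -22641 - 15107 = -37748$)
$X{\left(V,Q \right)} = 1 + Q$ ($X{\left(V,Q \right)} = \left(-1\right) \left(-1\right) + Q = 1 + Q$)
$X{\left(110,67 - 47 \right)} + h = \left(1 + \left(67 - 47\right)\right) - 37748 = \left(1 + 20\right) - 37748 = 21 - 37748 = -37727$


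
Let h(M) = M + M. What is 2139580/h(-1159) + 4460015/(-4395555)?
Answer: -49552525693/53625771 ≈ -924.04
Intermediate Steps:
h(M) = 2*M
2139580/h(-1159) + 4460015/(-4395555) = 2139580/((2*(-1159))) + 4460015/(-4395555) = 2139580/(-2318) + 4460015*(-1/4395555) = 2139580*(-1/2318) - 892003/879111 = -1069790/1159 - 892003/879111 = -49552525693/53625771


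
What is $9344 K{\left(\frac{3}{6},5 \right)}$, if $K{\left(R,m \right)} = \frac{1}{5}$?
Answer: $\frac{9344}{5} \approx 1868.8$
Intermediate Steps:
$K{\left(R,m \right)} = \frac{1}{5}$
$9344 K{\left(\frac{3}{6},5 \right)} = 9344 \cdot \frac{1}{5} = \frac{9344}{5}$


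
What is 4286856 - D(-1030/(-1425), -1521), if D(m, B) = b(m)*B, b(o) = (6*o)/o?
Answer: 4295982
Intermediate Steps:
b(o) = 6
D(m, B) = 6*B
4286856 - D(-1030/(-1425), -1521) = 4286856 - 6*(-1521) = 4286856 - 1*(-9126) = 4286856 + 9126 = 4295982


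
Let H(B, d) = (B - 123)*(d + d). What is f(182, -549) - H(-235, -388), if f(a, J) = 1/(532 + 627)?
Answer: -321979471/1159 ≈ -2.7781e+5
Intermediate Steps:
f(a, J) = 1/1159
H(B, d) = 2*d*(-123 + B) (H(B, d) = (-123 + B)*(2*d) = 2*d*(-123 + B))
f(182, -549) - H(-235, -388) = 1/1159 - 2*(-388)*(-123 - 235) = 1/1159 - 2*(-388)*(-358) = 1/1159 - 1*277808 = 1/1159 - 277808 = -321979471/1159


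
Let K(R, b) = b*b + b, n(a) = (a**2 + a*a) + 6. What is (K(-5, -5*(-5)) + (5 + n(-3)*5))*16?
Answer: 12400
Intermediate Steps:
n(a) = 6 + 2*a**2 (n(a) = (a**2 + a**2) + 6 = 2*a**2 + 6 = 6 + 2*a**2)
K(R, b) = b + b**2 (K(R, b) = b**2 + b = b + b**2)
(K(-5, -5*(-5)) + (5 + n(-3)*5))*16 = ((-5*(-5))*(1 - 5*(-5)) + (5 + (6 + 2*(-3)**2)*5))*16 = (25*(1 + 25) + (5 + (6 + 2*9)*5))*16 = (25*26 + (5 + (6 + 18)*5))*16 = (650 + (5 + 24*5))*16 = (650 + (5 + 120))*16 = (650 + 125)*16 = 775*16 = 12400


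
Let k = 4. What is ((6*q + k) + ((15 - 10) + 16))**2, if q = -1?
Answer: 361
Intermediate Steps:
((6*q + k) + ((15 - 10) + 16))**2 = ((6*(-1) + 4) + ((15 - 10) + 16))**2 = ((-6 + 4) + (5 + 16))**2 = (-2 + 21)**2 = 19**2 = 361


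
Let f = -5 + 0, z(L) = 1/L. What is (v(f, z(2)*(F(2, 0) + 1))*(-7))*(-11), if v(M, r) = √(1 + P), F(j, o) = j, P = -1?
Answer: 0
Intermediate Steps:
z(L) = 1/L
f = -5
v(M, r) = 0 (v(M, r) = √(1 - 1) = √0 = 0)
(v(f, z(2)*(F(2, 0) + 1))*(-7))*(-11) = (0*(-7))*(-11) = 0*(-11) = 0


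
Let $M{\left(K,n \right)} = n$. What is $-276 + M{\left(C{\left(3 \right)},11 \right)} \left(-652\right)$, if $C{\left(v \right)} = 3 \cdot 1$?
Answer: $-7448$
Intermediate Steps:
$C{\left(v \right)} = 3$
$-276 + M{\left(C{\left(3 \right)},11 \right)} \left(-652\right) = -276 + 11 \left(-652\right) = -276 - 7172 = -7448$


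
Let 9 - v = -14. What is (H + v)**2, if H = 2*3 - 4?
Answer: 625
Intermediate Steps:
H = 2 (H = 6 - 4 = 2)
v = 23 (v = 9 - 1*(-14) = 9 + 14 = 23)
(H + v)**2 = (2 + 23)**2 = 25**2 = 625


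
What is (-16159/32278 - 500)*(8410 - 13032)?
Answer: 37334572449/16139 ≈ 2.3133e+6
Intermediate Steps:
(-16159/32278 - 500)*(8410 - 13032) = (-16159*1/32278 - 500)*(-4622) = (-16159/32278 - 500)*(-4622) = -16155159/32278*(-4622) = 37334572449/16139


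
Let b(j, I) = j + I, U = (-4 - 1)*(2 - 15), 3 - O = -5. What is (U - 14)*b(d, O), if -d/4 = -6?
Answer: 1632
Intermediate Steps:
d = 24 (d = -4*(-6) = 24)
O = 8 (O = 3 - 1*(-5) = 3 + 5 = 8)
U = 65 (U = -5*(-13) = 65)
b(j, I) = I + j
(U - 14)*b(d, O) = (65 - 14)*(8 + 24) = 51*32 = 1632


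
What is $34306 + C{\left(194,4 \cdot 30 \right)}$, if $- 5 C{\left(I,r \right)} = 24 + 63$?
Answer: $\frac{171443}{5} \approx 34289.0$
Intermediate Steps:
$C{\left(I,r \right)} = - \frac{87}{5}$ ($C{\left(I,r \right)} = - \frac{24 + 63}{5} = \left(- \frac{1}{5}\right) 87 = - \frac{87}{5}$)
$34306 + C{\left(194,4 \cdot 30 \right)} = 34306 - \frac{87}{5} = \frac{171443}{5}$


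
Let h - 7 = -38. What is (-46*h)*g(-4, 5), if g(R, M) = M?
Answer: 7130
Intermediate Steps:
h = -31 (h = 7 - 38 = -31)
(-46*h)*g(-4, 5) = -46*(-31)*5 = 1426*5 = 7130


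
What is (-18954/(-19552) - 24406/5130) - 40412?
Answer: -77957205331/1928880 ≈ -40416.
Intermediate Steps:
(-18954/(-19552) - 24406/5130) - 40412 = (-18954*(-1/19552) - 24406*1/5130) - 40412 = (729/752 - 12203/2565) - 40412 = -7306771/1928880 - 40412 = -77957205331/1928880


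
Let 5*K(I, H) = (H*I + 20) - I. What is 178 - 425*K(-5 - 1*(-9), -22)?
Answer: 6298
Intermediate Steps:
K(I, H) = 4 - I/5 + H*I/5 (K(I, H) = ((H*I + 20) - I)/5 = ((20 + H*I) - I)/5 = (20 - I + H*I)/5 = 4 - I/5 + H*I/5)
178 - 425*K(-5 - 1*(-9), -22) = 178 - 425*(4 - (-5 - 1*(-9))/5 + (⅕)*(-22)*(-5 - 1*(-9))) = 178 - 425*(4 - (-5 + 9)/5 + (⅕)*(-22)*(-5 + 9)) = 178 - 425*(4 - ⅕*4 + (⅕)*(-22)*4) = 178 - 425*(4 - ⅘ - 88/5) = 178 - 425*(-72/5) = 178 + 6120 = 6298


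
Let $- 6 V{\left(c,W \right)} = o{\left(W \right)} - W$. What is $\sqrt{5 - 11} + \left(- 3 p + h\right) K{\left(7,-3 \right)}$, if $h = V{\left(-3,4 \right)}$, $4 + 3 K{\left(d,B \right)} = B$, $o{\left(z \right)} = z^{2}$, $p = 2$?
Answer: $\frac{56}{3} + i \sqrt{6} \approx 18.667 + 2.4495 i$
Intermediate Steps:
$V{\left(c,W \right)} = - \frac{W^{2}}{6} + \frac{W}{6}$ ($V{\left(c,W \right)} = - \frac{W^{2} - W}{6} = - \frac{W^{2}}{6} + \frac{W}{6}$)
$K{\left(d,B \right)} = - \frac{4}{3} + \frac{B}{3}$
$h = -2$ ($h = \frac{1}{6} \cdot 4 \left(1 - 4\right) = \frac{1}{6} \cdot 4 \left(-3\right) = -2$)
$\sqrt{5 - 11} + \left(- 3 p + h\right) K{\left(7,-3 \right)} = \sqrt{5 - 11} + \left(\left(-3\right) 2 - 2\right) \left(- \frac{4}{3} + \frac{1}{3} \left(-3\right)\right) = \sqrt{-6} + \left(-6 - 2\right) \left(- \frac{4}{3} - 1\right) = i \sqrt{6} - - \frac{56}{3} = i \sqrt{6} + \frac{56}{3} = \frac{56}{3} + i \sqrt{6}$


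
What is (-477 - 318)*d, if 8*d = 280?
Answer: -27825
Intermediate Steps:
d = 35 (d = (⅛)*280 = 35)
(-477 - 318)*d = (-477 - 318)*35 = -795*35 = -27825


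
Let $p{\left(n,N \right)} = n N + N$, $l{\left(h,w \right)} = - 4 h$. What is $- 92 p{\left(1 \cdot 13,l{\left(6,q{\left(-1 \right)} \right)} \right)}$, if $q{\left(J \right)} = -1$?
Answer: $30912$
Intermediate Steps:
$p{\left(n,N \right)} = N + N n$ ($p{\left(n,N \right)} = N n + N = N + N n$)
$- 92 p{\left(1 \cdot 13,l{\left(6,q{\left(-1 \right)} \right)} \right)} = - 92 \left(-4\right) 6 \left(1 + 1 \cdot 13\right) = - 92 \left(- 24 \left(1 + 13\right)\right) = - 92 \left(\left(-24\right) 14\right) = \left(-92\right) \left(-336\right) = 30912$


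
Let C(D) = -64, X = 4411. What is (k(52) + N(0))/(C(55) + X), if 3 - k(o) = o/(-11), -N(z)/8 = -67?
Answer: 5981/47817 ≈ 0.12508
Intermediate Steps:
N(z) = 536 (N(z) = -8*(-67) = 536)
k(o) = 3 + o/11 (k(o) = 3 - o/(-11) = 3 - o*(-1)/11 = 3 - (-1)*o/11 = 3 + o/11)
(k(52) + N(0))/(C(55) + X) = ((3 + (1/11)*52) + 536)/(-64 + 4411) = ((3 + 52/11) + 536)/4347 = (85/11 + 536)*(1/4347) = (5981/11)*(1/4347) = 5981/47817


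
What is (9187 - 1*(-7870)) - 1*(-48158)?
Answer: 65215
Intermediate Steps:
(9187 - 1*(-7870)) - 1*(-48158) = (9187 + 7870) + 48158 = 17057 + 48158 = 65215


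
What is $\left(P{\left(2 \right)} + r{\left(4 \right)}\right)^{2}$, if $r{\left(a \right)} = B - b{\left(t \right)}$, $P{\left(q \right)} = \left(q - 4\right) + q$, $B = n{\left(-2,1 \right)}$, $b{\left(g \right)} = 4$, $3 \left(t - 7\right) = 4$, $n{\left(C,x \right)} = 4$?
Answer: $0$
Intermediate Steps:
$t = \frac{25}{3}$ ($t = 7 + \frac{1}{3} \cdot 4 = 7 + \frac{4}{3} = \frac{25}{3} \approx 8.3333$)
$B = 4$
$P{\left(q \right)} = -4 + 2 q$ ($P{\left(q \right)} = \left(-4 + q\right) + q = -4 + 2 q$)
$r{\left(a \right)} = 0$ ($r{\left(a \right)} = 4 - 4 = 0$)
$\left(P{\left(2 \right)} + r{\left(4 \right)}\right)^{2} = \left(\left(-4 + 2 \cdot 2\right) + 0\right)^{2} = \left(\left(-4 + 4\right) + 0\right)^{2} = \left(0 + 0\right)^{2} = 0^{2} = 0$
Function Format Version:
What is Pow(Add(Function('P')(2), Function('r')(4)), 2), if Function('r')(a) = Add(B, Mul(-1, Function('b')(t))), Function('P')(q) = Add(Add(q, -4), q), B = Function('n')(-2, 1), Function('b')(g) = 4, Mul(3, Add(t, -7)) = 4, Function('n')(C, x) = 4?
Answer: 0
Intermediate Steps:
t = Rational(25, 3) (t = Add(7, Mul(Rational(1, 3), 4)) = Add(7, Rational(4, 3)) = Rational(25, 3) ≈ 8.3333)
B = 4
Function('P')(q) = Add(-4, Mul(2, q)) (Function('P')(q) = Add(Add(-4, q), q) = Add(-4, Mul(2, q)))
Function('r')(a) = 0 (Function('r')(a) = Add(4, Mul(-1, 4)) = Add(4, -4) = 0)
Pow(Add(Function('P')(2), Function('r')(4)), 2) = Pow(Add(Add(-4, Mul(2, 2)), 0), 2) = Pow(Add(Add(-4, 4), 0), 2) = Pow(Add(0, 0), 2) = Pow(0, 2) = 0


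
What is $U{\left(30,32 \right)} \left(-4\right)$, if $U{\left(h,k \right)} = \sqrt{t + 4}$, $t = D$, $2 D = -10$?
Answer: $- 4 i \approx - 4.0 i$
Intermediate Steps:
$D = -5$ ($D = \frac{1}{2} \left(-10\right) = -5$)
$t = -5$
$U{\left(h,k \right)} = i$ ($U{\left(h,k \right)} = \sqrt{-5 + 4} = \sqrt{-1} = i$)
$U{\left(30,32 \right)} \left(-4\right) = i \left(-4\right) = - 4 i$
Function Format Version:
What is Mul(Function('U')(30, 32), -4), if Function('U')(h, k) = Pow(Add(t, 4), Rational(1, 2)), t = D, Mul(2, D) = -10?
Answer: Mul(-4, I) ≈ Mul(-4.0000, I)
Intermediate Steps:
D = -5 (D = Mul(Rational(1, 2), -10) = -5)
t = -5
Function('U')(h, k) = I (Function('U')(h, k) = Pow(Add(-5, 4), Rational(1, 2)) = Pow(-1, Rational(1, 2)) = I)
Mul(Function('U')(30, 32), -4) = Mul(I, -4) = Mul(-4, I)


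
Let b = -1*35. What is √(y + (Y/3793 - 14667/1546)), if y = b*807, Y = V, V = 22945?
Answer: I*√971357503575557438/5863978 ≈ 168.07*I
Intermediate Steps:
b = -35
Y = 22945
y = -28245 (y = -35*807 = -28245)
√(y + (Y/3793 - 14667/1546)) = √(-28245 + (22945/3793 - 14667/1546)) = √(-28245 - 20158961/5863978) = √(-165648217571/5863978) = I*√971357503575557438/5863978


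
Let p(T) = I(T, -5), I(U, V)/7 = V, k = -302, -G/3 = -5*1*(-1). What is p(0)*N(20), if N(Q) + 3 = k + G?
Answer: 11200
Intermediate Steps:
G = -15 (G = -3*(-5*1)*(-1) = -(-15)*(-1) = -3*5 = -15)
N(Q) = -320 (N(Q) = -3 + (-302 - 15) = -3 - 317 = -320)
I(U, V) = 7*V
p(T) = -35 (p(T) = 7*(-5) = -35)
p(0)*N(20) = -35*(-320) = 11200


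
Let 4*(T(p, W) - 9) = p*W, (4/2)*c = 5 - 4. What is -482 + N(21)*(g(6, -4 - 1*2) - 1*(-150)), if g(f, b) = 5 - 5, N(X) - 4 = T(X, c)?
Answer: 7447/4 ≈ 1861.8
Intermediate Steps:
c = ½ (c = (5 - 4)/2 = (½)*1 = ½ ≈ 0.50000)
T(p, W) = 9 + W*p/4 (T(p, W) = 9 + (p*W)/4 = 9 + (W*p)/4 = 9 + W*p/4)
N(X) = 13 + X/8 (N(X) = 4 + (9 + (¼)*(½)*X) = 4 + (9 + X/8) = 13 + X/8)
g(f, b) = 0
-482 + N(21)*(g(6, -4 - 1*2) - 1*(-150)) = -482 + (13 + (⅛)*21)*(0 - 1*(-150)) = -482 + (13 + 21/8)*(0 + 150) = -482 + (125/8)*150 = -482 + 9375/4 = 7447/4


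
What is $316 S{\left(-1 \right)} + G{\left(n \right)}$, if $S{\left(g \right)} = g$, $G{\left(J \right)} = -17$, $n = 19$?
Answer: $-333$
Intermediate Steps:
$316 S{\left(-1 \right)} + G{\left(n \right)} = 316 \left(-1\right) - 17 = -316 - 17 = -333$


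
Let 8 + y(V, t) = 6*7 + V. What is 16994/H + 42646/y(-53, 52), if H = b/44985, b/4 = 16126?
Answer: 5887094563/612788 ≈ 9607.1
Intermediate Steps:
b = 64504 (b = 4*16126 = 64504)
y(V, t) = 34 + V (y(V, t) = -8 + (6*7 + V) = -8 + (42 + V) = 34 + V)
H = 64504/44985 ≈ 1.4339
16994/H + 42646/y(-53, 52) = 16994/(64504/44985) + 42646/(34 - 53) = 16994*(44985/64504) + 42646/(-19) = 382237545/32252 + 42646*(-1/19) = 382237545/32252 - 42646/19 = 5887094563/612788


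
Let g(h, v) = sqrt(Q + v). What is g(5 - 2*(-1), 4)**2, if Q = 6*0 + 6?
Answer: 10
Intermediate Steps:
Q = 6 (Q = 0 + 6 = 6)
g(h, v) = sqrt(6 + v)
g(5 - 2*(-1), 4)**2 = (sqrt(6 + 4))**2 = (sqrt(10))**2 = 10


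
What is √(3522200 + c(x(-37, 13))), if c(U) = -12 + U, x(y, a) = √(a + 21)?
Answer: √(3522188 + √34) ≈ 1876.8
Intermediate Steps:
x(y, a) = √(21 + a)
√(3522200 + c(x(-37, 13))) = √(3522200 + (-12 + √(21 + 13))) = √(3522200 + (-12 + √34)) = √(3522188 + √34)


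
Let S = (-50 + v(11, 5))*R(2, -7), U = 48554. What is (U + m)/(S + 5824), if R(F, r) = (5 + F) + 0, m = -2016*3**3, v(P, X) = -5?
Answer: -5878/5439 ≈ -1.0807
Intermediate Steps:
m = -54432 (m = -2016*27 = -54432)
R(F, r) = 5 + F
S = -385 (S = (-50 - 5)*(5 + 2) = -55*7 = -385)
(U + m)/(S + 5824) = (48554 - 54432)/(-385 + 5824) = -5878/5439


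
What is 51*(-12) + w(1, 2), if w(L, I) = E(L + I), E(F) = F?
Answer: -609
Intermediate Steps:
w(L, I) = I + L (w(L, I) = L + I = I + L)
51*(-12) + w(1, 2) = 51*(-12) + (2 + 1) = -612 + 3 = -609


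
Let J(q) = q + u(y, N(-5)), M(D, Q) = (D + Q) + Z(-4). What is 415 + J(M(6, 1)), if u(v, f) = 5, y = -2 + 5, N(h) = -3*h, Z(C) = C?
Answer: 423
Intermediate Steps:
y = 3
M(D, Q) = -4 + D + Q (M(D, Q) = (D + Q) - 4 = -4 + D + Q)
J(q) = 5 + q (J(q) = q + 5 = 5 + q)
415 + J(M(6, 1)) = 415 + (5 + (-4 + 6 + 1)) = 415 + (5 + 3) = 415 + 8 = 423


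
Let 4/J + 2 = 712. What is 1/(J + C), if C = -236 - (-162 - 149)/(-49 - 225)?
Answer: -97270/23065577 ≈ -0.0042171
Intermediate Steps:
J = 2/355 (J = 4/(-2 + 712) = 4/710 = 4*(1/710) = 2/355 ≈ 0.0056338)
C = -64975/274 (C = -236 - (-311)/(-274) = -236 - (-311)*(-1)/274 = -236 - 1*311/274 = -236 - 311/274 = -64975/274 ≈ -237.14)
1/(J + C) = 1/(2/355 - 64975/274) = 1/(-23065577/97270) = -97270/23065577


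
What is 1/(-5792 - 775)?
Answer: -1/6567 ≈ -0.00015228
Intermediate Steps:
1/(-5792 - 775) = 1/(-6567) = -1/6567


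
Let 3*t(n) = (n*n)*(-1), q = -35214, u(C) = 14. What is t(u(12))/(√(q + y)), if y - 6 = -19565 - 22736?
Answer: 196*I*√77509/232527 ≈ 0.23467*I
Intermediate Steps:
t(n) = -n²/3 (t(n) = ((n*n)*(-1))/3 = (n²*(-1))/3 = (-n²)/3 = -n²/3)
y = -42295 (y = 6 + (-19565 - 22736) = 6 - 42301 = -42295)
t(u(12))/(√(q + y)) = (-⅓*14²)/(√(-35214 - 42295)) = (-⅓*196)/(√(-77509)) = -196*(-I*√77509/77509)/3 = -(-196)*I*√77509/232527 = 196*I*√77509/232527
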